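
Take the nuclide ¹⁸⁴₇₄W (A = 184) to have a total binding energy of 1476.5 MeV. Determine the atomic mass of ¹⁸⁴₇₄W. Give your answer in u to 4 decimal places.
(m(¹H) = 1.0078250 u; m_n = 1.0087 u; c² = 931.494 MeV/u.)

183.9510 u

Mass defect = 1476.5 MeV / (931.494 MeV/u) = 1.585088 u
Constituent mass = 74(1.0078250) + 110(1.0087) = 185.5360500 u
Atomic mass = 185.5360500 − 1.585088 = 183.9509620 u ≈ 183.9510 u (to 4 decimal places)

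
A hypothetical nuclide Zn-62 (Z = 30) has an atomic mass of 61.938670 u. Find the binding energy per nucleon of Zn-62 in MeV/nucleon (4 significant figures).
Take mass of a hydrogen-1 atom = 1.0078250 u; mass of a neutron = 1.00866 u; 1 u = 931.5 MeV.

Mass of separated nucleons = 30(1.0078250) + 32(1.00866) = 30.2347500 + 32.27712 = 62.5118700 u
Δm = 62.5118700 − 61.938670 = 0.5732000 u
Binding energy = Δm·c² = 0.5732000 × 931.5 MeV/u = 533.936 MeV
BE/A = 533.936 MeV / 62 = 8.612 MeV/nucleon

8.612 MeV/nucleon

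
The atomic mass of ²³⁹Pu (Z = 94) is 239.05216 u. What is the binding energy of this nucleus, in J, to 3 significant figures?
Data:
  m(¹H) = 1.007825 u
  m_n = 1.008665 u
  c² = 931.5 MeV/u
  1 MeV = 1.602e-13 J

2.89e-10 J

With 94 protons and 145 neutrons (A = 239):
Σm = 94·m(¹H) + 145·m_n = 94.735550 + 146.256425 = 240.991975 u
Mass defect Δm = 240.991975 − 239.05216 = 1.939815 u
E_B = 1.939815 × 931.5 = 1806.94 MeV
In joules: 1806.94 MeV × 1.602e-13 J/MeV = 2.8947e-10 J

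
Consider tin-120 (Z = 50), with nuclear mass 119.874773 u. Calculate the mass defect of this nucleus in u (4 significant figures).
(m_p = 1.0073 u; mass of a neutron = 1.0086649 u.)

The nucleus contains 50 protons and 120 − 50 = 70 neutrons.
Mass of separated nucleons = 50(1.0073) + 70(1.0086649) = 50.3650 + 70.6065430 = 120.9715430 u
Mass defect Δm = 120.9715430 − 119.874773 = 1.0967700 u

1.097 u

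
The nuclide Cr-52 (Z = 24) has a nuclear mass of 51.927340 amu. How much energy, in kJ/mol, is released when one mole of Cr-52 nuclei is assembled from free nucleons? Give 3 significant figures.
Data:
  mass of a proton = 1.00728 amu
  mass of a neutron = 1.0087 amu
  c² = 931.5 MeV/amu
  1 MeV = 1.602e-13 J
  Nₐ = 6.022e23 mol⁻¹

The nucleus contains 24 protons and 52 − 24 = 28 neutrons.
Σm = 24·m_p + 28·m_n = 24.17472 + 28.2436 = 52.41832 amu
Mass defect Δm = 52.41832 − 51.927340 = 0.490980 amu
E_B = 0.490980 × 931.5 = 457.348 MeV
Per nucleus in joules: 457.348 MeV × 1.602e-13 J/MeV = 7.3267e-11 J
Per mole: 7.3267e-11 J × 6.022e23 mol⁻¹ = 4.4121e+13 J/mol

4.41e+10 kJ/mol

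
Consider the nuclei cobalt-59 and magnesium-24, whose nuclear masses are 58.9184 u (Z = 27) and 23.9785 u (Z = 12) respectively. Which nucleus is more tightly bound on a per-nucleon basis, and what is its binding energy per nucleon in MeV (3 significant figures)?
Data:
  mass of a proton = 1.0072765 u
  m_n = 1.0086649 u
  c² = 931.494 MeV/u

cobalt-59; 8.77 MeV/nucleon

cobalt-59: Σm = 27(1.0072765) + 32(1.0086649) = 59.4737423 u; Δm = 0.5553423 u; E_B = 517.30 MeV; E_B/A = 8.768 MeV
magnesium-24: Σm = 12(1.0072765) + 12(1.0086649) = 24.1912968 u; Δm = 0.2127968 u; E_B = 198.22 MeV; E_B/A = 8.259 MeV
cobalt-59 has the higher binding energy per nucleon, so it is the more tightly bound nucleus.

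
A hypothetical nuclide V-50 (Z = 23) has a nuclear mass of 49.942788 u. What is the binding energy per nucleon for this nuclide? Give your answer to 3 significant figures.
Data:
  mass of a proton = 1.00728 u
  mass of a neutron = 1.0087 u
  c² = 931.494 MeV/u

Z = 23, so N = A − Z = 50 − 23 = 27.
Σm = 23·m_p + 27·m_n = 23.16744 + 27.2349 = 50.40234 u
The mass defect is 50.40234 − 49.942788 = 0.459552 u.
Converting to energy: 0.459552 u × 931.494 MeV/u = 428.070 MeV
BE/A = 428.070 MeV / 50 = 8.561 MeV/nucleon

8.56 MeV/nucleon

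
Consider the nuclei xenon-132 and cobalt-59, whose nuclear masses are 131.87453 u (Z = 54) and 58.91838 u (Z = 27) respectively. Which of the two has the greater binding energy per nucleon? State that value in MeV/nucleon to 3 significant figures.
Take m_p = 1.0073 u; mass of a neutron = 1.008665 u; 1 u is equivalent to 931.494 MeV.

xenon-132: Σm = 54(1.0073) + 78(1.008665) = 133.070070 u; Δm = 1.195540 u; E_B = 1113.64 MeV; E_B/A = 8.437 MeV
cobalt-59: Σm = 27(1.0073) + 32(1.008665) = 59.474380 u; Δm = 0.556000 u; E_B = 517.91 MeV; E_B/A = 8.778 MeV
cobalt-59 has the higher binding energy per nucleon, so it is the more tightly bound nucleus.

cobalt-59; 8.78 MeV/nucleon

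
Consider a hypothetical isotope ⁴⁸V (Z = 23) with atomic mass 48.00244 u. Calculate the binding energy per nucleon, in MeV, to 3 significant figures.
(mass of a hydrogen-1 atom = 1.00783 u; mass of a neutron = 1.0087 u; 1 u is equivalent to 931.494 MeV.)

Total constituent mass: 23 × 1.00783 + 25 × 1.0087 = 48.39759 u
Mass defect Δm = 48.39759 − 48.00244 = 0.39515 u
E_B = 0.39515 × 931.494 = 368.080 MeV
BE/A = 368.080 MeV / 48 = 7.668 MeV/nucleon

7.67 MeV/nucleon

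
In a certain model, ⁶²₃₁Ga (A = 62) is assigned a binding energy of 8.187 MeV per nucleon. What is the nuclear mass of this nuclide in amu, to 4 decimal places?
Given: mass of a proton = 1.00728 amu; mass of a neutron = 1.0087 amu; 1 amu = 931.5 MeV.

61.9505 amu

Total binding energy = 62 × 8.187 = 507.594 MeV
Mass defect = 507.594 MeV / (931.5 MeV/amu) = 0.544921 amu
Constituent mass = 31(1.00728) + 31(1.0087) = 62.49538 amu
Nuclear mass = 62.49538 − 0.544921 = 61.950459 amu ≈ 61.9505 amu (to 4 decimal places)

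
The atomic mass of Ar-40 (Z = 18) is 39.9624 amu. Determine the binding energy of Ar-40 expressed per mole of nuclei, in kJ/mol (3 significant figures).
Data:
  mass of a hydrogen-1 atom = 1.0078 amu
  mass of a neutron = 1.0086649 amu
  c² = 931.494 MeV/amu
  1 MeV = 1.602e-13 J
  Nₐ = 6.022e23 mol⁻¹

3.31e+10 kJ/mol

With 18 protons and 22 neutrons (A = 40):
Σm = 18·m(¹H) + 22·m_n = 18.1404 + 22.1906278 = 40.3310278 amu
Mass defect Δm = 40.3310278 − 39.9624 = 0.3686278 amu
Binding energy = Δm·c² = 0.3686278 × 931.494 MeV/amu = 343.375 MeV
Per nucleus in joules: 343.375 MeV × 1.602e-13 J/MeV = 5.5009e-11 J
Per mole: 5.5009e-11 J × 6.022e23 mol⁻¹ = 3.3126e+13 J/mol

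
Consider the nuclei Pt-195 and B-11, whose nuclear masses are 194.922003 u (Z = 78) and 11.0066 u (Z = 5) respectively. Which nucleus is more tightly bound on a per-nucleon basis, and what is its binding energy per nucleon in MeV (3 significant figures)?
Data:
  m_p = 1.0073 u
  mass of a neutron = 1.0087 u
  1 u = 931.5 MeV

Pt-195; 7.95 MeV/nucleon

Pt-195: Σm = 78(1.0073) + 117(1.0087) = 196.5873 u; Δm = 1.665297 u; E_B = 1551.2242 MeV; E_B/A = 7.954996 MeV
B-11: Σm = 5(1.0073) + 6(1.0087) = 11.0887 u; Δm = 0.0821 u; E_B = 76.476 MeV; E_B/A = 6.952 MeV
Pt-195 has the higher binding energy per nucleon, so it is the more tightly bound nucleus.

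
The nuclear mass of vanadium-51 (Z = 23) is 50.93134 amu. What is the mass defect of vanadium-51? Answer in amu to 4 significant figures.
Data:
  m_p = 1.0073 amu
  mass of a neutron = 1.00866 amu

With 23 protons and 28 neutrons (A = 51):
Σm = 23·m_p + 28·m_n = 23.1679 + 28.24248 = 51.41038 amu
Mass defect Δm = 51.41038 − 50.93134 = 0.47904 amu

0.4790 amu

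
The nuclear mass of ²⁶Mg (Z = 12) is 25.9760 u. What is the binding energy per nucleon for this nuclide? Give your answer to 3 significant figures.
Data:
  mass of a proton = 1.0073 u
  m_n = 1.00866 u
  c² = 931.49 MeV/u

The nucleus contains 12 protons and 26 − 12 = 14 neutrons.
Total constituent mass: 12 × 1.0073 + 14 × 1.00866 = 26.20884 u
The mass defect is 26.20884 − 25.9760 = 0.23284 u.
Binding energy = Δm·c² = 0.23284 × 931.49 MeV/u = 216.888 MeV
Dividing by A = 26 gives 8.342 MeV per nucleon.

8.34 MeV/nucleon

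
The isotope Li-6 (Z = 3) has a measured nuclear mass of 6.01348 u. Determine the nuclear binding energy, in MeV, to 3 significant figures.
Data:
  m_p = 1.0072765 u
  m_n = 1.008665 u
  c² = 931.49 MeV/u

With 3 protons and 3 neutrons (A = 6):
Σm = 3·m_p + 3·m_n = 3.0218295 + 3.025995 = 6.0478245 u
Mass defect Δm = 6.0478245 − 6.01348 = 0.0343445 u
Binding energy = Δm·c² = 0.0343445 × 931.49 MeV/u = 31.9916 MeV

32.0 MeV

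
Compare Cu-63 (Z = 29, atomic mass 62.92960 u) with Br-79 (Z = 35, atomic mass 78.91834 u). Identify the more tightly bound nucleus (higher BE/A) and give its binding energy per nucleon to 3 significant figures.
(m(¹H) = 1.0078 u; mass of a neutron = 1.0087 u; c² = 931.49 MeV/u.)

Cu-63: Σm = 29(1.0078) + 34(1.0087) = 63.5220 u; Δm = 0.59240 u; E_B = 551.81 MeV; E_B/A = 8.759 MeV
Br-79: Σm = 35(1.0078) + 44(1.0087) = 79.6558 u; Δm = 0.73746 u; E_B = 686.94 MeV; E_B/A = 8.695 MeV
Cu-63 has the higher binding energy per nucleon, so it is the more tightly bound nucleus.

Cu-63; 8.76 MeV/nucleon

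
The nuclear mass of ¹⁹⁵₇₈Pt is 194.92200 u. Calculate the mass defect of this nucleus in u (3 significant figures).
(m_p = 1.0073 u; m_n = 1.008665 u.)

1.66 u

With 78 protons and 117 neutrons (A = 195):
Σm = 78·m_p + 117·m_n = 78.5694 + 118.013805 = 196.583205 u
The mass defect is 196.583205 − 194.92200 = 1.661205 u.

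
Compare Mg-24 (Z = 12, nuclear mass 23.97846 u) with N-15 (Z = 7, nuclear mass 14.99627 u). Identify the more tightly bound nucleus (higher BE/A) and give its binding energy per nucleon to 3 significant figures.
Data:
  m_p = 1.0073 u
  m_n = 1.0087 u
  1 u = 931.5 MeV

Mg-24: Σm = 12(1.0073) + 12(1.0087) = 24.1920 u; Δm = 0.21354 u; E_B = 198.91 MeV; E_B/A = 8.288 MeV
N-15: Σm = 7(1.0073) + 8(1.0087) = 15.1207 u; Δm = 0.12443 u; E_B = 115.91 MeV; E_B/A = 7.727 MeV
Mg-24 has the higher binding energy per nucleon, so it is the more tightly bound nucleus.

Mg-24; 8.29 MeV/nucleon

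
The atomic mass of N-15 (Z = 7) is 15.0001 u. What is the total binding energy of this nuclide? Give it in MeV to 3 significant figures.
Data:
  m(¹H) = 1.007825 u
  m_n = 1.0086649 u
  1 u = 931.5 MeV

Σm = 7·m(¹H) + 8·m_n = 7.054775 + 8.0693192 = 15.1240942 u
Mass defect Δm = 15.1240942 − 15.0001 = 0.1239942 u
E_B = 0.1239942 × 931.5 = 115.501 MeV

116 MeV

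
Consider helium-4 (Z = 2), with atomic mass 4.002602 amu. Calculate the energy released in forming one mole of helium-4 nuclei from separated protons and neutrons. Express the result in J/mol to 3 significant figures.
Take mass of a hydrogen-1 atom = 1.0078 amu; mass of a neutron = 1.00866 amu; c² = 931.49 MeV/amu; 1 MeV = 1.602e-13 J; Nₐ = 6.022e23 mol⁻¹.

Z = 2, so N = A − Z = 4 − 2 = 2.
Σm = 2·m(¹H) + 2·m_n = 2.0156 + 2.01732 = 4.03292 amu
The mass defect is 4.03292 − 4.002602 = 0.030318 amu.
Binding energy = Δm·c² = 0.030318 × 931.49 MeV/amu = 28.2409 MeV
Per nucleus in joules: 28.2409 MeV × 1.602e-13 J/MeV = 4.5242e-12 J
Per mole: 4.5242e-12 J × 6.022e23 mol⁻¹ = 2.7245e+12 J/mol

2.72e+12 J/mol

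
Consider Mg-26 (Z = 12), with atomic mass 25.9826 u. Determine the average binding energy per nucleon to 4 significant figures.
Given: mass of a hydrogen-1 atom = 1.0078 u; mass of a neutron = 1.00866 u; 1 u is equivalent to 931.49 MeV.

8.320 MeV/nucleon

Σm = 12·m(¹H) + 14·m_n = 12.0936 + 14.12124 = 26.21484 u
Δm = 26.21484 − 25.9826 = 0.23224 u
E_B = 0.23224 × 931.49 = 216.329 MeV
Per nucleon: 216.329 / 26 = 8.320 MeV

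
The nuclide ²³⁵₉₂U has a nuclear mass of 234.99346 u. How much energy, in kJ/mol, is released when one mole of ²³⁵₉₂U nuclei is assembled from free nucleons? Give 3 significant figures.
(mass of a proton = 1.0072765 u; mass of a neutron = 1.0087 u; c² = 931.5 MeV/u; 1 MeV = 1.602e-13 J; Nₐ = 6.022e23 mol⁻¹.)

Z = 92, so N = A − Z = 235 − 92 = 143.
Total constituent mass: 92 × 1.0072765 + 143 × 1.0087 = 236.9135380 u
Δm = 236.9135380 − 234.99346 = 1.9200780 u
E_B = 1.9200780 × 931.5 = 1788.55 MeV
Per nucleus in joules: 1788.55 MeV × 1.602e-13 J/MeV = 2.8653e-10 J
Per mole: 2.8653e-10 J × 6.022e23 mol⁻¹ = 1.7255e+14 J/mol

1.73e+11 kJ/mol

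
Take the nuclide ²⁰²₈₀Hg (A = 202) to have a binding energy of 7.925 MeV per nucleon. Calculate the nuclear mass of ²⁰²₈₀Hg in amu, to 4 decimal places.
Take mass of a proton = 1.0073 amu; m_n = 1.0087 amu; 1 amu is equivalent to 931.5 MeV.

Total binding energy = 202 × 7.925 = 1600.850 MeV
Mass defect = 1600.850 MeV / (931.5 MeV/amu) = 1.718572 amu
Constituent mass = 80(1.0073) + 122(1.0087) = 203.6454 amu
Nuclear mass = 203.6454 − 1.718572 = 201.926828 amu ≈ 201.9268 amu (to 4 decimal places)

201.9268 amu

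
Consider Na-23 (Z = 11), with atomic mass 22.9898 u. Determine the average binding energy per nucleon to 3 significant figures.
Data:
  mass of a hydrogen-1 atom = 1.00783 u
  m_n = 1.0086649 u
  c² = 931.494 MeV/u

8.11 MeV/nucleon

Z = 11, so N = A − Z = 23 − 11 = 12.
Σm = 11·m(¹H) + 12·m_n = 11.08613 + 12.1039788 = 23.1901088 u
Mass defect Δm = 23.1901088 − 22.9898 = 0.2003088 u
Binding energy = Δm·c² = 0.2003088 × 931.494 MeV/u = 186.586 MeV
BE/A = 186.586 MeV / 23 = 8.112 MeV/nucleon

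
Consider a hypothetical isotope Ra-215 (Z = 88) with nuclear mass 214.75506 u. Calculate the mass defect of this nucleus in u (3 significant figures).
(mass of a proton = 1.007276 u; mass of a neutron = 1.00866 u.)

1.99 u

Total constituent mass: 88 × 1.007276 + 127 × 1.00866 = 216.740108 u
Mass defect Δm = 216.740108 − 214.75506 = 1.985048 u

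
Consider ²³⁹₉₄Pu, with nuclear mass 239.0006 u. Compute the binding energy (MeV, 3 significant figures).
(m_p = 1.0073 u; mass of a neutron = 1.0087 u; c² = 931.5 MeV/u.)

1810 MeV

Z = 94, so N = A − Z = 239 − 94 = 145.
Mass of separated nucleons = 94(1.0073) + 145(1.0087) = 94.6862 + 146.2615 = 240.9477 u
The mass defect is 240.9477 − 239.0006 = 1.9471 u.
E_B = 1.9471 × 931.5 = 1813.72 MeV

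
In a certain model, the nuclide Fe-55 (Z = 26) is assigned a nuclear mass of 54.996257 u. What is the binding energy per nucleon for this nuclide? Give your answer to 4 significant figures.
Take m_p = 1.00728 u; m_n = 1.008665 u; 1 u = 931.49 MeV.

Z = 26, so N = A − Z = 55 − 26 = 29.
Total constituent mass: 26 × 1.00728 + 29 × 1.008665 = 55.440565 u
The mass defect is 55.440565 − 54.996257 = 0.444308 u.
Binding energy = Δm·c² = 0.444308 × 931.49 MeV/u = 413.868 MeV
BE/A = 413.868 MeV / 55 = 7.525 MeV/nucleon

7.525 MeV/nucleon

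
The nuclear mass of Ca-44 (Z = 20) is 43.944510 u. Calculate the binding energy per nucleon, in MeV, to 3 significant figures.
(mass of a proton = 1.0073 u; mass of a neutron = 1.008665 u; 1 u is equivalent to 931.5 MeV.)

With 20 protons and 24 neutrons (A = 44):
Mass of separated nucleons = 20(1.0073) + 24(1.008665) = 20.1460 + 24.207960 = 44.353960 u
Δm = 44.353960 − 43.944510 = 0.409450 u
Converting to energy: 0.409450 u × 931.5 MeV/u = 381.403 MeV
Per nucleon: 381.403 / 44 = 8.668 MeV

8.67 MeV/nucleon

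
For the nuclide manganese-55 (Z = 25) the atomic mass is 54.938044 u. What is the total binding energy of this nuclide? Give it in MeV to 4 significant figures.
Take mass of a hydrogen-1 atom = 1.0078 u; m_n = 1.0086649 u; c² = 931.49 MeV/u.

With 25 protons and 30 neutrons (A = 55):
Total constituent mass: 25 × 1.0078 + 30 × 1.0086649 = 55.4549470 u
Mass defect Δm = 55.4549470 − 54.938044 = 0.5169030 u
Binding energy = Δm·c² = 0.5169030 × 931.49 MeV/u = 481.490 MeV

481.5 MeV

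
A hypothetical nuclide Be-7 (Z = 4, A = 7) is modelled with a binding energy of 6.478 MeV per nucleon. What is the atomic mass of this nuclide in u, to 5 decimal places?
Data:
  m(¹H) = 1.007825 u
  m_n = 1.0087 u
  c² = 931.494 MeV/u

7.00872 u

Total binding energy = 7 × 6.478 = 45.346 MeV
Mass defect = 45.346 MeV / (931.494 MeV/u) = 0.0486809 u
Constituent mass = 4(1.007825) + 3(1.0087) = 7.057400 u
Atomic mass = 7.057400 − 0.0486809 = 7.0087191 u ≈ 7.00872 u (to 5 decimal places)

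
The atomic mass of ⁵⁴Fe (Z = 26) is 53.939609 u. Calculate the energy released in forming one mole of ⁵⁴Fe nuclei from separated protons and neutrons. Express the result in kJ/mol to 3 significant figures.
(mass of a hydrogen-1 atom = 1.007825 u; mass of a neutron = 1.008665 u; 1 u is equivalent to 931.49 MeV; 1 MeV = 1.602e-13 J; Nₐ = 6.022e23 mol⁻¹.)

4.55e+10 kJ/mol

Total constituent mass: 26 × 1.007825 + 28 × 1.008665 = 54.446070 u
Δm = 54.446070 − 53.939609 = 0.506461 u
E_B = 0.506461 × 931.49 = 471.763 MeV
Per nucleus in joules: 471.763 MeV × 1.602e-13 J/MeV = 7.5576e-11 J
Per mole: 7.5576e-11 J × 6.022e23 mol⁻¹ = 4.5512e+13 J/mol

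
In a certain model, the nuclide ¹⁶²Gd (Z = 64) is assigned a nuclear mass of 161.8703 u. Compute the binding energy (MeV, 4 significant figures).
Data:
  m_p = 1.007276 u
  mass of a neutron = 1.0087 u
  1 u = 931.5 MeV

1349 MeV

The nucleus contains 64 protons and 162 − 64 = 98 neutrons.
Σm = 64·m_p + 98·m_n = 64.465664 + 98.8526 = 163.318264 u
The mass defect is 163.318264 − 161.8703 = 1.447964 u.
Converting to energy: 1.447964 u × 931.5 MeV/u = 1348.78 MeV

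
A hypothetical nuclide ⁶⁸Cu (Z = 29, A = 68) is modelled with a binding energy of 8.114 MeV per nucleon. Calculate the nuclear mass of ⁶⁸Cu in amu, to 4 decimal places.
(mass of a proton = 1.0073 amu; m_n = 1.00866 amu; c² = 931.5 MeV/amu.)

67.9571 amu

Total binding energy = 68 × 8.114 = 551.752 MeV
Mass defect = 551.752 MeV / (931.5 MeV/amu) = 0.592326 amu
Constituent mass = 29(1.0073) + 39(1.00866) = 68.54944 amu
Nuclear mass = 68.54944 − 0.592326 = 67.957114 amu ≈ 67.9571 amu (to 4 decimal places)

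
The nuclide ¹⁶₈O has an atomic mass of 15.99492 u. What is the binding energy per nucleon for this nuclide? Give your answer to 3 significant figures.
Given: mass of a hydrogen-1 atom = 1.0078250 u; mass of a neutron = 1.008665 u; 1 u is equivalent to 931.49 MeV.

Z = 8, so N = A − Z = 16 − 8 = 8.
Σm = 8·m(¹H) + 8·m_n = 8.0626000 + 8.069320 = 16.1319200 u
The mass defect is 16.1319200 − 15.99492 = 0.1370000 u.
Converting to energy: 0.1370000 u × 931.49 MeV/u = 127.614 MeV
Dividing by A = 16 gives 7.976 MeV per nucleon.

7.98 MeV/nucleon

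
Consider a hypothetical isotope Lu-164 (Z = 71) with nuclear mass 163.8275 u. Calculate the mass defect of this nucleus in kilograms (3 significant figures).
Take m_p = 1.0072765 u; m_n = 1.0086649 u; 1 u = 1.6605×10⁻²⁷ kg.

2.48e-27 kg

Mass of separated nucleons = 71(1.0072765) + 93(1.0086649) = 71.5166315 + 93.8058357 = 165.3224672 u
Mass defect Δm = 165.3224672 − 163.8275 = 1.4949672 u
In SI units: 1.4949672 u × 1.6605×10⁻²⁷ kg/u = 2.4824e-27 kg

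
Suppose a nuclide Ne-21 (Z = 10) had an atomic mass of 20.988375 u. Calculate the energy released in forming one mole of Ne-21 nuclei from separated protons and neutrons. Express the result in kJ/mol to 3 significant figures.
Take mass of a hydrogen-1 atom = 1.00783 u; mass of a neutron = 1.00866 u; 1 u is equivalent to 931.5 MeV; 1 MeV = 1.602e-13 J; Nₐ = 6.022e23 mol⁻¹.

1.66e+10 kJ/mol

With 10 protons and 11 neutrons (A = 21):
Total constituent mass: 10 × 1.00783 + 11 × 1.00866 = 21.17356 u
The mass defect is 21.17356 − 20.988375 = 0.185185 u.
Converting to energy: 0.185185 u × 931.5 MeV/u = 172.500 MeV
Per nucleus in joules: 172.500 MeV × 1.602e-13 J/MeV = 2.7635e-11 J
Per mole: 2.7635e-11 J × 6.022e23 mol⁻¹ = 1.6642e+13 J/mol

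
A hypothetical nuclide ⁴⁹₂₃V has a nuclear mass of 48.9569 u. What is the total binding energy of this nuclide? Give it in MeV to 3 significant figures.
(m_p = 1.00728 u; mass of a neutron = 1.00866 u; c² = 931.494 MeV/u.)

406 MeV

Z = 23, so N = A − Z = 49 − 23 = 26.
Total constituent mass: 23 × 1.00728 + 26 × 1.00866 = 49.39260 u
Mass defect Δm = 49.39260 − 48.9569 = 0.43570 u
E_B = 0.43570 × 931.494 = 405.852 MeV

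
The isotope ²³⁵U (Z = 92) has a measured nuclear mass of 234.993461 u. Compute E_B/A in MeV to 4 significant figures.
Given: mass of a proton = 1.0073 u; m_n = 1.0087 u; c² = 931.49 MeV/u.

Σm = 92·m_p + 143·m_n = 92.6716 + 144.2441 = 236.9157 u
The mass defect is 236.9157 − 234.993461 = 1.922239 u.
Binding energy = Δm·c² = 1.922239 × 931.49 MeV/u = 1790.55 MeV
Per nucleon: 1790.55 / 235 = 7.619 MeV

7.619 MeV/nucleon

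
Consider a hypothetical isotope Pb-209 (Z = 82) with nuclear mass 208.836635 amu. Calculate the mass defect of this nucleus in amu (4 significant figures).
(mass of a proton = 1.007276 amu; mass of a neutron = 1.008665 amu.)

Z = 82, so N = A − Z = 209 − 82 = 127.
Total constituent mass: 82 × 1.007276 + 127 × 1.008665 = 210.697087 amu
Mass defect Δm = 210.697087 − 208.836635 = 1.860452 amu

1.860 amu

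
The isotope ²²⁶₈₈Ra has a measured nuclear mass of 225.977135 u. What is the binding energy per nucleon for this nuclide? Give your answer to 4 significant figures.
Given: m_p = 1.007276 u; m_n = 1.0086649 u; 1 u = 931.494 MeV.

7.662 MeV/nucleon

The nucleus contains 88 protons and 226 − 88 = 138 neutrons.
Mass of separated nucleons = 88(1.007276) + 138(1.0086649) = 88.640288 + 139.1957562 = 227.8360442 u
The mass defect is 227.8360442 − 225.977135 = 1.8589092 u.
Converting to energy: 1.8589092 u × 931.494 MeV/u = 1731.56 MeV
BE/A = 1731.56 MeV / 226 = 7.662 MeV/nucleon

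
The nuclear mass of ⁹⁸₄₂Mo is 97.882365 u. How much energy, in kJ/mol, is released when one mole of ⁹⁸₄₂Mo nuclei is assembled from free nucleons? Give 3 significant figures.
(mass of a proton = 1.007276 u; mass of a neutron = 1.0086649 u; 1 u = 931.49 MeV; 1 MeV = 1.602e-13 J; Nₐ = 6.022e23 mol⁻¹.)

Total constituent mass: 42 × 1.007276 + 56 × 1.0086649 = 98.7908264 u
Mass defect Δm = 98.7908264 − 97.882365 = 0.9084614 u
Binding energy = Δm·c² = 0.9084614 × 931.49 MeV/u = 846.223 MeV
Per nucleus in joules: 846.223 MeV × 1.602e-13 J/MeV = 1.3556e-10 J
Per mole: 1.3556e-10 J × 6.022e23 mol⁻¹ = 8.1634e+13 J/mol

8.16e+10 kJ/mol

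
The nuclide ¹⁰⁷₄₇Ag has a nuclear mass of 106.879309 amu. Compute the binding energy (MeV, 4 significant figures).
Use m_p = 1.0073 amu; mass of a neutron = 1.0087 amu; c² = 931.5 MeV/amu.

Z = 47, so N = A − Z = 107 − 47 = 60.
Mass of separated nucleons = 47(1.0073) + 60(1.0087) = 47.3431 + 60.5220 = 107.8651 amu
Δm = 107.8651 − 106.879309 = 0.985791 amu
E_B = 0.985791 × 931.5 = 918.264 MeV

918.3 MeV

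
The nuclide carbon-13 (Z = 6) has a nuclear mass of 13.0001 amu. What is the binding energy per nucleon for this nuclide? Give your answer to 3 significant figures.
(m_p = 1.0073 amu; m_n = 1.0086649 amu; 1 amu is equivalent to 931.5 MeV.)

7.48 MeV/nucleon

The nucleus contains 6 protons and 13 − 6 = 7 neutrons.
Σm = 6·m_p + 7·m_n = 6.0438 + 7.0606543 = 13.1044543 amu
The mass defect is 13.1044543 − 13.0001 = 0.1043543 amu.
Converting to energy: 0.1043543 amu × 931.5 MeV/amu = 97.2060 MeV
Dividing by A = 13 gives 7.477 MeV per nucleon.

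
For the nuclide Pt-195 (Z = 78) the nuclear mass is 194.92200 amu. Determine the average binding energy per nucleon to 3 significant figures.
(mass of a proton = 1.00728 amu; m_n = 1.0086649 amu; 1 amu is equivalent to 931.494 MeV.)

Total constituent mass: 78 × 1.00728 + 117 × 1.0086649 = 196.5816333 amu
Mass defect Δm = 196.5816333 − 194.92200 = 1.6596333 amu
Binding energy = Δm·c² = 1.6596333 × 931.494 MeV/amu = 1545.94 MeV
BE/A = 1545.94 MeV / 195 = 7.928 MeV/nucleon

7.93 MeV/nucleon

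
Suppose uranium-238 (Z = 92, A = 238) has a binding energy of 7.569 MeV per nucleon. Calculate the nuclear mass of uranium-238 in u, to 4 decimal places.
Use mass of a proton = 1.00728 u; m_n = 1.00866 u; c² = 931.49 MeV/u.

238.0002 u

Total binding energy = 238 × 7.569 = 1801.422 MeV
Mass defect = 1801.422 MeV / (931.49 MeV/u) = 1.933914 u
Constituent mass = 92(1.00728) + 146(1.00866) = 239.93412 u
Nuclear mass = 239.93412 − 1.933914 = 238.000206 u ≈ 238.0002 u (to 4 decimal places)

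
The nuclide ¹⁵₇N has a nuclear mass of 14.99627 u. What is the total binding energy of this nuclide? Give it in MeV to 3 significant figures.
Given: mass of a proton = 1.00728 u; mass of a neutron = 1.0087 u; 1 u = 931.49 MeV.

Z = 7, so N = A − Z = 15 − 7 = 8.
Σm = 7·m_p + 8·m_n = 7.05096 + 8.0696 = 15.12056 u
The mass defect is 15.12056 − 14.99627 = 0.12429 u.
Converting to energy: 0.12429 u × 931.49 MeV/u = 115.775 MeV

116 MeV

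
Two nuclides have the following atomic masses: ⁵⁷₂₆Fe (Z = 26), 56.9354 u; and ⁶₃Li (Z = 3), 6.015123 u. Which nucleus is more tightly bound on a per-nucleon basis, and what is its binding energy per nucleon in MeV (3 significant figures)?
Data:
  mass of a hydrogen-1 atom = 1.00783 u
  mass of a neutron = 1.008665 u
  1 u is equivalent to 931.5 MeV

⁵⁷₂₆Fe; 8.77 MeV/nucleon

⁵⁷₂₆Fe: Σm = 26(1.00783) + 31(1.008665) = 57.472195 u; Δm = 0.536795 u; E_B = 500.02 MeV; E_B/A = 8.772 MeV
⁶₃Li: Σm = 3(1.00783) + 3(1.008665) = 6.049485 u; Δm = 0.034362 u; E_B = 32.008 MeV; E_B/A = 5.3347 MeV
⁵⁷₂₆Fe has the higher binding energy per nucleon, so it is the more tightly bound nucleus.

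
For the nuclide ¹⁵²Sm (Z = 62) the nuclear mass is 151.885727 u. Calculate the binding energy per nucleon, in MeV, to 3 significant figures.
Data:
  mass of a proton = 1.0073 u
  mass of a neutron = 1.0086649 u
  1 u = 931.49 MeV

8.25 MeV/nucleon

Mass of separated nucleons = 62(1.0073) + 90(1.0086649) = 62.4526 + 90.7798410 = 153.2324410 u
The mass defect is 153.2324410 − 151.885727 = 1.3467140 u.
E_B = 1.3467140 × 931.49 = 1254.45 MeV
Per nucleon: 1254.45 / 152 = 8.253 MeV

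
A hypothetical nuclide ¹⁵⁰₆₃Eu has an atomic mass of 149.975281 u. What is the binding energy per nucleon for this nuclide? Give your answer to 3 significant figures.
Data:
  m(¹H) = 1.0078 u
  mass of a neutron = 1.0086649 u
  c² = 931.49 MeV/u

The nucleus contains 63 protons and 150 − 63 = 87 neutrons.
Σm = 63·m(¹H) + 87·m_n = 63.4914 + 87.7538463 = 151.2452463 u
Mass defect Δm = 151.2452463 − 149.975281 = 1.2699653 u
E_B = 1.2699653 × 931.49 = 1182.96 MeV
BE/A = 1182.96 MeV / 150 = 7.886 MeV/nucleon

7.89 MeV/nucleon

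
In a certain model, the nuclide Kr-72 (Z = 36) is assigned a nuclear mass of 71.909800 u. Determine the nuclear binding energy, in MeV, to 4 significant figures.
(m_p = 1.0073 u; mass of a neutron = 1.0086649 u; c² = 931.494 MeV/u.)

Z = 36, so N = A − Z = 72 − 36 = 36.
Mass of separated nucleons = 36(1.0073) + 36(1.0086649) = 36.2628 + 36.3119364 = 72.5747364 u
Δm = 72.5747364 − 71.909800 = 0.6649364 u
E_B = 0.6649364 × 931.494 = 619.384 MeV

619.4 MeV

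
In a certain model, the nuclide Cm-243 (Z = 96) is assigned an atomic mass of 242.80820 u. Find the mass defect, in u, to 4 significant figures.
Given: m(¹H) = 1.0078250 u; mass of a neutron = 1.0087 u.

2.222 u

Z = 96, so N = A − Z = 243 − 96 = 147.
Σm = 96·m(¹H) + 147·m_n = 96.7512000 + 148.2789 = 245.0301000 u
Mass defect Δm = 245.0301000 − 242.80820 = 2.2219000 u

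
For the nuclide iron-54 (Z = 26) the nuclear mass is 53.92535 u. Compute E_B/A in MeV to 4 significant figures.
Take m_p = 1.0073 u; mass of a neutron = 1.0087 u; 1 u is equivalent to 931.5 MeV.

8.764 MeV/nucleon

With 26 protons and 28 neutrons (A = 54):
Σm = 26·m_p + 28·m_n = 26.1898 + 28.2436 = 54.4334 u
Mass defect Δm = 54.4334 − 53.92535 = 0.50805 u
Binding energy = Δm·c² = 0.50805 × 931.5 MeV/u = 473.249 MeV
Dividing by A = 54 gives 8.764 MeV per nucleon.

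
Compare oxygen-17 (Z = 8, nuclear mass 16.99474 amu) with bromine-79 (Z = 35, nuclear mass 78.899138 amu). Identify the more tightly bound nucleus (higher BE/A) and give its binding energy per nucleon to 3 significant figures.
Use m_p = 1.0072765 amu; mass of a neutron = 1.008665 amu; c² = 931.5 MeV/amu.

bromine-79; 8.69 MeV/nucleon

oxygen-17: Σm = 8(1.0072765) + 9(1.008665) = 17.1361970 amu; Δm = 0.1414570 amu; E_B = 131.77 MeV; E_B/A = 7.751 MeV
bromine-79: Σm = 35(1.0072765) + 44(1.008665) = 79.6359375 amu; Δm = 0.7367995 amu; E_B = 686.33 MeV; E_B/A = 8.688 MeV
bromine-79 has the higher binding energy per nucleon, so it is the more tightly bound nucleus.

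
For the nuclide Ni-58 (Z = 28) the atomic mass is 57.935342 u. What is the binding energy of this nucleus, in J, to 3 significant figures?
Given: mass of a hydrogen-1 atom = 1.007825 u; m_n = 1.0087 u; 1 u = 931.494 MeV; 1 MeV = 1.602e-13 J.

With 28 protons and 30 neutrons (A = 58):
Σm = 28·m(¹H) + 30·m_n = 28.219100 + 30.2610 = 58.480100 u
The mass defect is 58.480100 − 57.935342 = 0.544758 u.
Binding energy = Δm·c² = 0.544758 × 931.494 MeV/u = 507.439 MeV
In joules: 507.439 MeV × 1.602e-13 J/MeV = 8.1292e-11 J

8.13e-11 J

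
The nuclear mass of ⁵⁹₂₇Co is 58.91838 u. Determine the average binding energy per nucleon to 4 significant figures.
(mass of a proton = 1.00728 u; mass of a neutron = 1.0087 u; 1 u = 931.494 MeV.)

8.787 MeV/nucleon

With 27 protons and 32 neutrons (A = 59):
Mass of separated nucleons = 27(1.00728) + 32(1.0087) = 27.19656 + 32.2784 = 59.47496 u
Δm = 59.47496 − 58.91838 = 0.55658 u
E_B = 0.55658 × 931.494 = 518.451 MeV
BE/A = 518.451 MeV / 59 = 8.787 MeV/nucleon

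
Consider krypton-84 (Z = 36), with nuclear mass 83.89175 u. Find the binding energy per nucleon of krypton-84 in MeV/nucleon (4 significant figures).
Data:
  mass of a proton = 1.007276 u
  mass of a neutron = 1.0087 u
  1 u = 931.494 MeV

Σm = 36·m_p + 48·m_n = 36.261936 + 48.4176 = 84.679536 u
The mass defect is 84.679536 − 83.89175 = 0.787786 u.
Converting to energy: 0.787786 u × 931.494 MeV/u = 733.818 MeV
Per nucleon: 733.818 / 84 = 8.736 MeV

8.736 MeV/nucleon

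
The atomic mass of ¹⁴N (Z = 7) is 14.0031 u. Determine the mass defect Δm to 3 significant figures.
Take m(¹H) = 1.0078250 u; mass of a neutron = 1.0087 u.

0.113 u

Total constituent mass: 7 × 1.0078250 + 7 × 1.0087 = 14.1156750 u
Mass defect Δm = 14.1156750 − 14.0031 = 0.1125750 u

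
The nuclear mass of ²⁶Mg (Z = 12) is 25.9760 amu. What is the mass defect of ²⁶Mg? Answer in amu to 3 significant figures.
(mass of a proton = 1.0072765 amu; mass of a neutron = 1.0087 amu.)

The nucleus contains 12 protons and 26 − 12 = 14 neutrons.
Mass of separated nucleons = 12(1.0072765) + 14(1.0087) = 12.0873180 + 14.1218 = 26.2091180 amu
Mass defect Δm = 26.2091180 − 25.9760 = 0.2331180 amu

0.233 amu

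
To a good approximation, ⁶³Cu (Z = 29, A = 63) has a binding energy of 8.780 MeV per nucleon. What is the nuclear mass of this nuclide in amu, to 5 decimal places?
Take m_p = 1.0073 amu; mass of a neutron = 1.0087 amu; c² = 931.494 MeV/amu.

Total binding energy = 63 × 8.780 = 553.140 MeV
Mass defect = 553.140 MeV / (931.494 MeV/amu) = 0.5938203 amu
Constituent mass = 29(1.0073) + 34(1.0087) = 63.5075 amu
Nuclear mass = 63.5075 − 0.5938203 = 62.9136797 amu ≈ 62.91368 amu (to 5 decimal places)

62.91368 amu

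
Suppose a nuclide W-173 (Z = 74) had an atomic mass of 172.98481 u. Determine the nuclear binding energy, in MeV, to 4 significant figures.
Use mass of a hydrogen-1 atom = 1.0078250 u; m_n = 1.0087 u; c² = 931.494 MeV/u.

1356 MeV

Total constituent mass: 74 × 1.0078250 + 99 × 1.0087 = 174.4403500 u
Δm = 174.4403500 − 172.98481 = 1.4555400 u
E_B = 1.4555400 × 931.494 = 1355.83 MeV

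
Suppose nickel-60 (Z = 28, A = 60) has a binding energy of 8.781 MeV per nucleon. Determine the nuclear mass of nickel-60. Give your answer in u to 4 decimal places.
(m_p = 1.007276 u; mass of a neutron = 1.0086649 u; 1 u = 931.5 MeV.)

59.9154 u

Total binding energy = 60 × 8.781 = 526.860 MeV
Mass defect = 526.860 MeV / (931.5 MeV/u) = 0.565604 u
Constituent mass = 28(1.007276) + 32(1.0086649) = 60.4810048 u
Nuclear mass = 60.4810048 − 0.565604 = 59.9154008 u ≈ 59.9154 u (to 4 decimal places)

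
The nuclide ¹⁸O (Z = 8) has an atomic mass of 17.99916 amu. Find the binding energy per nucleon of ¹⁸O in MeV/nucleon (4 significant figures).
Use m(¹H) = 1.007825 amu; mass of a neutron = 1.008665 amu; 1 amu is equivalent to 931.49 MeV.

7.767 MeV/nucleon

The nucleus contains 8 protons and 18 − 8 = 10 neutrons.
Σm = 8·m(¹H) + 10·m_n = 8.062600 + 10.086650 = 18.149250 amu
Mass defect Δm = 18.149250 − 17.99916 = 0.150090 amu
E_B = 0.150090 × 931.49 = 139.807 MeV
Per nucleon: 139.807 / 18 = 7.767 MeV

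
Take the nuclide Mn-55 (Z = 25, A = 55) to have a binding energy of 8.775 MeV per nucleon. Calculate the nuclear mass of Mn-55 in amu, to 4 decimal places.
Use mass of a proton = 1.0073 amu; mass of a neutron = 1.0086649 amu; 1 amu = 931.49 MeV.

54.9243 amu

Total binding energy = 55 × 8.775 = 482.625 MeV
Mass defect = 482.625 MeV / (931.49 MeV/amu) = 0.518122 amu
Constituent mass = 25(1.0073) + 30(1.0086649) = 55.4424470 amu
Nuclear mass = 55.4424470 − 0.518122 = 54.9243250 amu ≈ 54.9243 amu (to 4 decimal places)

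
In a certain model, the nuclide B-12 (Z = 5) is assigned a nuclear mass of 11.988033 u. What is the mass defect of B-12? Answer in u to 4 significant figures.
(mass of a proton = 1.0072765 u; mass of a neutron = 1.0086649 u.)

With 5 protons and 7 neutrons (A = 12):
Mass of separated nucleons = 5(1.0072765) + 7(1.0086649) = 5.0363825 + 7.0606543 = 12.0970368 u
Mass defect Δm = 12.0970368 − 11.988033 = 0.1090038 u

0.1090 u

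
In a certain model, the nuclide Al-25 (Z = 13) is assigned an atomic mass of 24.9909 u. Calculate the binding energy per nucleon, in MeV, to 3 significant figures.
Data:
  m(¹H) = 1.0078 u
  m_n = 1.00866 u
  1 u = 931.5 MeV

7.99 MeV/nucleon

Z = 13, so N = A − Z = 25 − 13 = 12.
Mass of separated nucleons = 13(1.0078) + 12(1.00866) = 13.1014 + 12.10392 = 25.20532 u
Mass defect Δm = 25.20532 − 24.9909 = 0.21442 u
E_B = 0.21442 × 931.5 = 199.732 MeV
BE/A = 199.732 MeV / 25 = 7.989 MeV/nucleon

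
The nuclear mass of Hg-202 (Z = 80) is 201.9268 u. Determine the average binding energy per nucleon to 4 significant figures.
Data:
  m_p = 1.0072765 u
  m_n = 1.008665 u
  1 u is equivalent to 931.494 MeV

Total constituent mass: 80 × 1.0072765 + 122 × 1.008665 = 203.6392500 u
Mass defect Δm = 203.6392500 − 201.9268 = 1.7124500 u
E_B = 1.7124500 × 931.494 = 1595.14 MeV
Per nucleon: 1595.14 / 202 = 7.897 MeV

7.897 MeV/nucleon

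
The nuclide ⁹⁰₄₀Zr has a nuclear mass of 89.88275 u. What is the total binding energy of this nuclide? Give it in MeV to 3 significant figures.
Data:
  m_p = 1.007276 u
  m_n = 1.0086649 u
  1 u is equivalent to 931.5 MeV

784 MeV

The nucleus contains 40 protons and 90 − 40 = 50 neutrons.
Total constituent mass: 40 × 1.007276 + 50 × 1.0086649 = 90.7242850 u
The mass defect is 90.7242850 − 89.88275 = 0.8415350 u.
Converting to energy: 0.8415350 u × 931.5 MeV/u = 783.890 MeV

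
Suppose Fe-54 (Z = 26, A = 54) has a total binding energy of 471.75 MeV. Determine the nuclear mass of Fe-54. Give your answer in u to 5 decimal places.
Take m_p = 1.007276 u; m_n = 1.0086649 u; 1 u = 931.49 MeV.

Mass defect = 471.75 MeV / (931.49 MeV/u) = 0.5064467 u
Constituent mass = 26(1.007276) + 28(1.0086649) = 54.4317932 u
Nuclear mass = 54.4317932 − 0.5064467 = 53.9253465 u ≈ 53.92535 u (to 5 decimal places)

53.92535 u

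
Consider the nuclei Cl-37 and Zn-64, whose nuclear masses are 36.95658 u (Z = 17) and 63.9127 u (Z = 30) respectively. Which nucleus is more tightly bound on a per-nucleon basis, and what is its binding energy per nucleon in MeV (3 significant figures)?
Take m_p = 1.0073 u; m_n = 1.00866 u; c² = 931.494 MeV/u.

Zn-64; 8.74 MeV/nucleon

Cl-37: Σm = 17(1.0073) + 20(1.00866) = 37.29730 u; Δm = 0.34072 u; E_B = 317.38 MeV; E_B/A = 8.578 MeV
Zn-64: Σm = 30(1.0073) + 34(1.00866) = 64.51344 u; Δm = 0.60074 u; E_B = 559.59 MeV; E_B/A = 8.744 MeV
Zn-64 has the higher binding energy per nucleon, so it is the more tightly bound nucleus.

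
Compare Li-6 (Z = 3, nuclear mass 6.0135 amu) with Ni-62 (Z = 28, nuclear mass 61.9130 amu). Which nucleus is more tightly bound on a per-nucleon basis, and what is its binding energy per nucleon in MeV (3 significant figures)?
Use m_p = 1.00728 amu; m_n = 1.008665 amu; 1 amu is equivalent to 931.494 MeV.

Ni-62; 8.80 MeV/nucleon

Li-6: Σm = 3(1.00728) + 3(1.008665) = 6.047835 amu; Δm = 0.034335 amu; E_B = 31.9828 MeV; E_B/A = 5.330 MeV
Ni-62: Σm = 28(1.00728) + 34(1.008665) = 62.498450 amu; Δm = 0.585450 amu; E_B = 545.34 MeV; E_B/A = 8.796 MeV
Ni-62 has the higher binding energy per nucleon, so it is the more tightly bound nucleus.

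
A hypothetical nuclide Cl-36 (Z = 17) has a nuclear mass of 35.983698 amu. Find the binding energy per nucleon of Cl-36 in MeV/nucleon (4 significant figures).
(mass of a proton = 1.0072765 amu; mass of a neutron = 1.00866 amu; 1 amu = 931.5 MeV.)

7.880 MeV/nucleon

The nucleus contains 17 protons and 36 − 17 = 19 neutrons.
Σm = 17·m_p + 19·m_n = 17.1237005 + 19.16454 = 36.2882405 amu
Δm = 36.2882405 − 35.983698 = 0.3045425 amu
Converting to energy: 0.3045425 amu × 931.5 MeV/amu = 283.681 MeV
Per nucleon: 283.681 / 36 = 7.880 MeV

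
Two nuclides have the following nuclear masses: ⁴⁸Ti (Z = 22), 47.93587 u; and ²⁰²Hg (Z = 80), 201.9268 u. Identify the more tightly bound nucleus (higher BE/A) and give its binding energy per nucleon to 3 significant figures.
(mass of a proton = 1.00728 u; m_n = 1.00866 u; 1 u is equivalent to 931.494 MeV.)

⁴⁸Ti: Σm = 22(1.00728) + 26(1.00866) = 48.38532 u; Δm = 0.44945 u; E_B = 418.66 MeV; E_B/A = 8.722 MeV
²⁰²Hg: Σm = 80(1.00728) + 122(1.00866) = 203.63892 u; Δm = 1.71212 u; E_B = 1594.8 MeV; E_B/A = 7.895 MeV
⁴⁸Ti has the higher binding energy per nucleon, so it is the more tightly bound nucleus.

⁴⁸Ti; 8.72 MeV/nucleon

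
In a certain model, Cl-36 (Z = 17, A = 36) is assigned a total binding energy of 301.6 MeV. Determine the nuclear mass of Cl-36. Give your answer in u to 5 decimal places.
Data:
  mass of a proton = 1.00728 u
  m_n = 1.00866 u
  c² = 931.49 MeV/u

35.96452 u

Mass defect = 301.6 MeV / (931.49 MeV/u) = 0.3237823 u
Constituent mass = 17(1.00728) + 19(1.00866) = 36.28830 u
Nuclear mass = 36.28830 − 0.3237823 = 35.9645177 u ≈ 35.96452 u (to 5 decimal places)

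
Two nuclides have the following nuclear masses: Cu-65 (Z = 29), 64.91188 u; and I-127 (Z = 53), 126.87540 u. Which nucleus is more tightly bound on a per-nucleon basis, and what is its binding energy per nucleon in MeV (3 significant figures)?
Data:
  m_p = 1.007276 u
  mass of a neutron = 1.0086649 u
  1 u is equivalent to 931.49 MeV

Cu-65; 8.76 MeV/nucleon

Cu-65: Σm = 29(1.007276) + 36(1.0086649) = 65.5229404 u; Δm = 0.6110604 u; E_B = 569.20 MeV; E_B/A = 8.757 MeV
I-127: Σm = 53(1.007276) + 74(1.0086649) = 128.0268306 u; Δm = 1.1514306 u; E_B = 1072.5 MeV; E_B/A = 8.445 MeV
Cu-65 has the higher binding energy per nucleon, so it is the more tightly bound nucleus.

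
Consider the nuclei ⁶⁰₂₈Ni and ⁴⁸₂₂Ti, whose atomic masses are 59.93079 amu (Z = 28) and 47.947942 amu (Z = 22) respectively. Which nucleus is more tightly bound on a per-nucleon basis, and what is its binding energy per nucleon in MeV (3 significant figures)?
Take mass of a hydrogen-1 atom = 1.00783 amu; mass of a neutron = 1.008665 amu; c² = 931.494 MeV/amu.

⁶⁰₂₈Ni; 8.78 MeV/nucleon

⁶⁰₂₈Ni: Σm = 28(1.00783) + 32(1.008665) = 60.496520 amu; Δm = 0.565730 amu; E_B = 526.97 MeV; E_B/A = 8.783 MeV
⁴⁸₂₂Ti: Σm = 22(1.00783) + 26(1.008665) = 48.397550 amu; Δm = 0.449608 amu; E_B = 418.81 MeV; E_B/A = 8.725 MeV
⁶⁰₂₈Ni has the higher binding energy per nucleon, so it is the more tightly bound nucleus.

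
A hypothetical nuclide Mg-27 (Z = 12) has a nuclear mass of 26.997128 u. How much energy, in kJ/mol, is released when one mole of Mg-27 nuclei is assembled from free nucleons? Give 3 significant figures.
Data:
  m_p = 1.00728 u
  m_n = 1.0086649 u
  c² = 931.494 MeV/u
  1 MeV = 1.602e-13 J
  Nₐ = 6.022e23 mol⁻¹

1.98e+10 kJ/mol

Total constituent mass: 12 × 1.00728 + 15 × 1.0086649 = 27.2173335 u
Δm = 27.2173335 − 26.997128 = 0.2202055 u
Binding energy = Δm·c² = 0.2202055 × 931.494 MeV/u = 205.120 MeV
Per nucleus in joules: 205.120 MeV × 1.602e-13 J/MeV = 3.2860e-11 J
Per mole: 3.2860e-11 J × 6.022e23 mol⁻¹ = 1.9788e+13 J/mol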